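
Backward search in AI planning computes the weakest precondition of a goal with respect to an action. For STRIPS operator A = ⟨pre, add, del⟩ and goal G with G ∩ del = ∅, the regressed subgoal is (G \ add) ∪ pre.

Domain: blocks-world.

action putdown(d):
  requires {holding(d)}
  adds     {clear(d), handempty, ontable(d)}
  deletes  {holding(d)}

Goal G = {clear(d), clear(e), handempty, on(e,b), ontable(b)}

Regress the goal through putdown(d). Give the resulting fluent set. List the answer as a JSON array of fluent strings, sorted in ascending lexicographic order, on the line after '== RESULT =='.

Regress:
  G ∩ del = {}  (empty — regression defined)
  G \ add = {clear(d), clear(e), handempty, on(e,b), ontable(b)} \ {clear(d), handempty, ontable(d)} = {clear(e), on(e,b), ontable(b)}
  ∪ pre   = {clear(e), on(e,b), ontable(b)} ∪ {holding(d)}
          = {clear(e), holding(d), on(e,b), ontable(b)}

== RESULT ==
["clear(e)", "holding(d)", "on(e,b)", "ontable(b)"]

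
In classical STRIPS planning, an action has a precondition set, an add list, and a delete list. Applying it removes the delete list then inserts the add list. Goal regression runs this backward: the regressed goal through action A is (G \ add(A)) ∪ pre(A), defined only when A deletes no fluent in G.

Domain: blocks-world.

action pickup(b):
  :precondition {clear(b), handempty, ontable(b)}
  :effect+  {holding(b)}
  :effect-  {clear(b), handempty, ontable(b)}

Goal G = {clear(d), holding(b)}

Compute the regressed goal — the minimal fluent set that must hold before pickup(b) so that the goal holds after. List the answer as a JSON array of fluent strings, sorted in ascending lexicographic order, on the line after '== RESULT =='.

Compute (G \ add) ∪ pre:
  G ∩ del = {}  (empty — regression defined)
  G \ add = {clear(d), holding(b)} \ {holding(b)} = {clear(d)}
  ∪ pre   = {clear(d)} ∪ {clear(b), handempty, ontable(b)}
          = {clear(b), clear(d), handempty, ontable(b)}

== RESULT ==
["clear(b)", "clear(d)", "handempty", "ontable(b)"]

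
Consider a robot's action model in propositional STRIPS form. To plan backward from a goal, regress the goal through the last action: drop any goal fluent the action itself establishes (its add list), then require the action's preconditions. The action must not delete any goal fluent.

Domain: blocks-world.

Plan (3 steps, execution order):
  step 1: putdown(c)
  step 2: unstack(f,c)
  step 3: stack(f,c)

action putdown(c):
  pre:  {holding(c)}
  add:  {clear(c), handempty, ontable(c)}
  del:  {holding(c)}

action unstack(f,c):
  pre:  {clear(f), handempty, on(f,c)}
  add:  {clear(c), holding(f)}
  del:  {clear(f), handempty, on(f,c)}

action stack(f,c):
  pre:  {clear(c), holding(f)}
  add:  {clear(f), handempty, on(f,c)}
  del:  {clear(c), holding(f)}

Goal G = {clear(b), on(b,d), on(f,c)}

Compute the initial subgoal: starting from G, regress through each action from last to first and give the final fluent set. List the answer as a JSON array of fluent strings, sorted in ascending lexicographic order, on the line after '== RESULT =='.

Work backward from the goal:
  through step 3 (stack(f,c)): drop {on(f,c)}, keep {clear(b), on(b,d)}, require {clear(c), holding(f)}
    → {clear(b), clear(c), holding(f), on(b,d)}
  through step 2 (unstack(f,c)): drop {clear(c), holding(f)}, keep {clear(b), on(b,d)}, require {clear(f), handempty, on(f,c)}
    → {clear(b), clear(f), handempty, on(b,d), on(f,c)}
  through step 1 (putdown(c)): drop {handempty}, keep {clear(b), clear(f), on(b,d), on(f,c)}, require {holding(c)}
    → {clear(b), clear(f), holding(c), on(b,d), on(f,c)}

== RESULT ==
["clear(b)", "clear(f)", "holding(c)", "on(b,d)", "on(f,c)"]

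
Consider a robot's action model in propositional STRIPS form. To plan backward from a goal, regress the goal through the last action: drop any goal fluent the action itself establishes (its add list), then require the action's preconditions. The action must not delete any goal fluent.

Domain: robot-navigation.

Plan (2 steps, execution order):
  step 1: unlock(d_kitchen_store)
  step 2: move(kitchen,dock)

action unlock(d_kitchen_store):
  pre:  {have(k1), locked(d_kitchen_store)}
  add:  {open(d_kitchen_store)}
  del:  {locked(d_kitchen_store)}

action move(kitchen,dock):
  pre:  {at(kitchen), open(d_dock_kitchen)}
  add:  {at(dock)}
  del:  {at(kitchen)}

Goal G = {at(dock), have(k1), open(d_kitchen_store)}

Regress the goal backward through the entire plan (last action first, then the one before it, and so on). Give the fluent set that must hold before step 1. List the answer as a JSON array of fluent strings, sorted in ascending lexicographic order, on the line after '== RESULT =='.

Regress step by step:
  through step 2 (move(kitchen,dock)): drop {at(dock)}, keep {have(k1), open(d_kitchen_store)}, require {at(kitchen), open(d_dock_kitchen)}
    → {at(kitchen), have(k1), open(d_dock_kitchen), open(d_kitchen_store)}
  through step 1 (unlock(d_kitchen_store)): drop {open(d_kitchen_store)}, keep {at(kitchen), have(k1), open(d_dock_kitchen)}, require {have(k1), locked(d_kitchen_store)}
    → {at(kitchen), have(k1), locked(d_kitchen_store), open(d_dock_kitchen)}

== RESULT ==
["at(kitchen)", "have(k1)", "locked(d_kitchen_store)", "open(d_dock_kitchen)"]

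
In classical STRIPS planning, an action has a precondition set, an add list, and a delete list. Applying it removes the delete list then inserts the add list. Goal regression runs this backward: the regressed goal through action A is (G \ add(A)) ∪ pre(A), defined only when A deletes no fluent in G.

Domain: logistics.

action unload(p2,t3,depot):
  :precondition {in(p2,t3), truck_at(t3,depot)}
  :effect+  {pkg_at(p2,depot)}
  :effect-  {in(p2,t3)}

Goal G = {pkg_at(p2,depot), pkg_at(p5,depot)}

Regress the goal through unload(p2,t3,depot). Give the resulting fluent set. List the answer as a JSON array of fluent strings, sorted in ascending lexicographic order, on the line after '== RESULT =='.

Regress:
  G ∩ del = {}  (empty — regression defined)
  G \ add = {pkg_at(p2,depot), pkg_at(p5,depot)} \ {pkg_at(p2,depot)} = {pkg_at(p5,depot)}
  ∪ pre   = {pkg_at(p5,depot)} ∪ {in(p2,t3), truck_at(t3,depot)}
          = {in(p2,t3), pkg_at(p5,depot), truck_at(t3,depot)}

== RESULT ==
["in(p2,t3)", "pkg_at(p5,depot)", "truck_at(t3,depot)"]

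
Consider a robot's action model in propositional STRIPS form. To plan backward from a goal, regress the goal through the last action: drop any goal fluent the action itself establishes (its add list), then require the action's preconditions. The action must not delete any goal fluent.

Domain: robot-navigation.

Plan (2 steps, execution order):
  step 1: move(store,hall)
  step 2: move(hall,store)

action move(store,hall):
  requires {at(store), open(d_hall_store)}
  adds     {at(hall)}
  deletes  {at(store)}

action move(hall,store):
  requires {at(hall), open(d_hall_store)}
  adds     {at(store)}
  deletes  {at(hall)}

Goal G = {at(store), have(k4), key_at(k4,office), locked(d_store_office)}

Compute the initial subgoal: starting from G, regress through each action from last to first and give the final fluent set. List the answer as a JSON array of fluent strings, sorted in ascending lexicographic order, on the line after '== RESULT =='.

Regress step by step:
  through step 2 (move(hall,store)): drop {at(store)}, keep {have(k4), key_at(k4,office), locked(d_store_office)}, require {at(hall), open(d_hall_store)}
    → {at(hall), have(k4), key_at(k4,office), locked(d_store_office), open(d_hall_store)}
  through step 1 (move(store,hall)): drop {at(hall)}, keep {have(k4), key_at(k4,office), locked(d_store_office), open(d_hall_store)}, require {at(store), open(d_hall_store)}
    → {at(store), have(k4), key_at(k4,office), locked(d_store_office), open(d_hall_store)}

== RESULT ==
["at(store)", "have(k4)", "key_at(k4,office)", "locked(d_store_office)", "open(d_hall_store)"]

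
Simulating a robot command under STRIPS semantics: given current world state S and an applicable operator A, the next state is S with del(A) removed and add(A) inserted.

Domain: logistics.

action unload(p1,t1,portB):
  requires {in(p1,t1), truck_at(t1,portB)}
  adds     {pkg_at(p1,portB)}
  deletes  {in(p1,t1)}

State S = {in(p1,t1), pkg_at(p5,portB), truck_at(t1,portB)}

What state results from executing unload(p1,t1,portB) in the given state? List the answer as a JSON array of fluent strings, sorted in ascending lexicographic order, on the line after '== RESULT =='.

Progress:
  pre ⊆ S: {in(p1,t1), truck_at(t1,portB)} ⊆ S  — applicable
  S \ del = {pkg_at(p5,portB), truck_at(t1,portB)}
  ∪ add   = {pkg_at(p1,portB), pkg_at(p5,portB), truck_at(t1,portB)}

== RESULT ==
["pkg_at(p1,portB)", "pkg_at(p5,portB)", "truck_at(t1,portB)"]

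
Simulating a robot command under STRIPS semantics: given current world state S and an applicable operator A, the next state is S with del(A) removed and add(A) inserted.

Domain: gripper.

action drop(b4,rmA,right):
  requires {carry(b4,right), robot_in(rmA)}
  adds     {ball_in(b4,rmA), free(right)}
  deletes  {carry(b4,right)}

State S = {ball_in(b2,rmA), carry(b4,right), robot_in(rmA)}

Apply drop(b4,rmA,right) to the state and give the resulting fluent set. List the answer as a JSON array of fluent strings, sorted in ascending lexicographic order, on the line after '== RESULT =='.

Progress:
  pre ⊆ S: {carry(b4,right), robot_in(rmA)} ⊆ S  — applicable
  S \ del = {ball_in(b2,rmA), robot_in(rmA)}
  ∪ add   = {ball_in(b2,rmA), ball_in(b4,rmA), free(right), robot_in(rmA)}

== RESULT ==
["ball_in(b2,rmA)", "ball_in(b4,rmA)", "free(right)", "robot_in(rmA)"]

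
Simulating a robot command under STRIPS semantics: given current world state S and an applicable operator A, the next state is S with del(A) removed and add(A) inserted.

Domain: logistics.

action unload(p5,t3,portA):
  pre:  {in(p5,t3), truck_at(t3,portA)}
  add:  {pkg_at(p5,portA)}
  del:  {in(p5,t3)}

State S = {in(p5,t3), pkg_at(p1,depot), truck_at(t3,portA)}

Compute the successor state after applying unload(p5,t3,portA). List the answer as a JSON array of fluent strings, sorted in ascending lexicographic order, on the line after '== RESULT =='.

Progress:
  pre ⊆ S: {in(p5,t3), truck_at(t3,portA)} ⊆ S  — applicable
  S \ del = {pkg_at(p1,depot), truck_at(t3,portA)}
  ∪ add   = {pkg_at(p1,depot), pkg_at(p5,portA), truck_at(t3,portA)}

== RESULT ==
["pkg_at(p1,depot)", "pkg_at(p5,portA)", "truck_at(t3,portA)"]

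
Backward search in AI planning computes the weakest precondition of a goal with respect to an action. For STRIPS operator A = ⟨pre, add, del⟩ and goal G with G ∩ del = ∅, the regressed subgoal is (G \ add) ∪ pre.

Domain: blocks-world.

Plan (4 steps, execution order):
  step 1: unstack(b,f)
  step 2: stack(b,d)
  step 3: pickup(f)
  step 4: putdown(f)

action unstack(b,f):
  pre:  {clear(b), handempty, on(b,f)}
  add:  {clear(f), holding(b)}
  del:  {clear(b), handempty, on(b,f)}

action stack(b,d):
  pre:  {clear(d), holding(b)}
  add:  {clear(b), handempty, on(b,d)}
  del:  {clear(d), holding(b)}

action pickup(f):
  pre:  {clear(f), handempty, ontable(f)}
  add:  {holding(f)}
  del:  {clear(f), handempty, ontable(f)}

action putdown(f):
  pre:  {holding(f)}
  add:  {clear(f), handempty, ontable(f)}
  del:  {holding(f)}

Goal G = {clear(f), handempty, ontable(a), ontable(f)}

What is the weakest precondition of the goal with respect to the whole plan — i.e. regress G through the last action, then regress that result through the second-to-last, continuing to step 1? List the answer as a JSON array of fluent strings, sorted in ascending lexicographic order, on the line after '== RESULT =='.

Work backward from the goal:
  through step 4 (putdown(f)): drop {clear(f), handempty, ontable(f)}, keep {ontable(a)}, require {holding(f)}
    → {holding(f), ontable(a)}
  through step 3 (pickup(f)): drop {holding(f)}, keep {ontable(a)}, require {clear(f), handempty, ontable(f)}
    → {clear(f), handempty, ontable(a), ontable(f)}
  through step 2 (stack(b,d)): drop {handempty}, keep {clear(f), ontable(a), ontable(f)}, require {clear(d), holding(b)}
    → {clear(d), clear(f), holding(b), ontable(a), ontable(f)}
  through step 1 (unstack(b,f)): drop {clear(f), holding(b)}, keep {clear(d), ontable(a), ontable(f)}, require {clear(b), handempty, on(b,f)}
    → {clear(b), clear(d), handempty, on(b,f), ontable(a), ontable(f)}

== RESULT ==
["clear(b)", "clear(d)", "handempty", "on(b,f)", "ontable(a)", "ontable(f)"]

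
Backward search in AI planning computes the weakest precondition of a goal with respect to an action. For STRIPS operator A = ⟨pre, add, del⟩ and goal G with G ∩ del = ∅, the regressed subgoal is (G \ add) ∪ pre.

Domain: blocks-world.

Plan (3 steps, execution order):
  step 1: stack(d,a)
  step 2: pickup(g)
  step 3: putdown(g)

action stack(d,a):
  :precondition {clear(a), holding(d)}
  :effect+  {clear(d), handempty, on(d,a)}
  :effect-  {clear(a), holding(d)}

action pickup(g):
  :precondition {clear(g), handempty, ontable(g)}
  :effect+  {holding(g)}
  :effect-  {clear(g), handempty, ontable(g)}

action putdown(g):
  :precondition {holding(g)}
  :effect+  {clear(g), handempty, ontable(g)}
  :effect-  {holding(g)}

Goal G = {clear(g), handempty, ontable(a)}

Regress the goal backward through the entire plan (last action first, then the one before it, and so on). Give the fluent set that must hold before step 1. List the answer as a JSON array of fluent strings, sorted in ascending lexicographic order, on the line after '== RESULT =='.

Regress step by step:
  through step 3 (putdown(g)): drop {clear(g), handempty}, keep {ontable(a)}, require {holding(g)}
    → {holding(g), ontable(a)}
  through step 2 (pickup(g)): drop {holding(g)}, keep {ontable(a)}, require {clear(g), handempty, ontable(g)}
    → {clear(g), handempty, ontable(a), ontable(g)}
  through step 1 (stack(d,a)): drop {handempty}, keep {clear(g), ontable(a), ontable(g)}, require {clear(a), holding(d)}
    → {clear(a), clear(g), holding(d), ontable(a), ontable(g)}

== RESULT ==
["clear(a)", "clear(g)", "holding(d)", "ontable(a)", "ontable(g)"]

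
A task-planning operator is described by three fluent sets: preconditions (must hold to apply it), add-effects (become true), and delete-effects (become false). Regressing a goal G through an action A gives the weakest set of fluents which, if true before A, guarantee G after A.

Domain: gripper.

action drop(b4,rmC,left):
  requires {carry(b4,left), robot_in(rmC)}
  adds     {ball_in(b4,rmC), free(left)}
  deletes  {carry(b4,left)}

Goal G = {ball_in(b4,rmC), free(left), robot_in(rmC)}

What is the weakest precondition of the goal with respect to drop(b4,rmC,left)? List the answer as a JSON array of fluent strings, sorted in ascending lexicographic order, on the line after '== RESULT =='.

Compute (G \ add) ∪ pre:
  G ∩ del = {}  (empty — regression defined)
  G \ add = {ball_in(b4,rmC), free(left), robot_in(rmC)} \ {ball_in(b4,rmC), free(left)} = {robot_in(rmC)}
  ∪ pre   = {robot_in(rmC)} ∪ {carry(b4,left), robot_in(rmC)}
          = {carry(b4,left), robot_in(rmC)}

== RESULT ==
["carry(b4,left)", "robot_in(rmC)"]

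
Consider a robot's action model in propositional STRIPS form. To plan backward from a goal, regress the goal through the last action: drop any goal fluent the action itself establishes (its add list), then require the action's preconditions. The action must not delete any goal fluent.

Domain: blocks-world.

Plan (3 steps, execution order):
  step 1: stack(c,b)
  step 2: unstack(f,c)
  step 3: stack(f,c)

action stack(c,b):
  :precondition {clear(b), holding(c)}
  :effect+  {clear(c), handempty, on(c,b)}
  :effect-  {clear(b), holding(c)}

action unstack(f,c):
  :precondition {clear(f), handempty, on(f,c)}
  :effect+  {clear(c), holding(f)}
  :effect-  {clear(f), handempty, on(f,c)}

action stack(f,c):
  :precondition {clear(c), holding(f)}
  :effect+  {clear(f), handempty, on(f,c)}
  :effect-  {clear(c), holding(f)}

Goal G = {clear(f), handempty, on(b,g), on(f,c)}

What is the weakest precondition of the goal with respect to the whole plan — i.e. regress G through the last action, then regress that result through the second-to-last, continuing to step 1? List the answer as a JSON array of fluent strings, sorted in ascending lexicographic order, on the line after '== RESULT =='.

Work backward from the goal:
  through step 3 (stack(f,c)): drop {clear(f), handempty, on(f,c)}, keep {on(b,g)}, require {clear(c), holding(f)}
    → {clear(c), holding(f), on(b,g)}
  through step 2 (unstack(f,c)): drop {clear(c), holding(f)}, keep {on(b,g)}, require {clear(f), handempty, on(f,c)}
    → {clear(f), handempty, on(b,g), on(f,c)}
  through step 1 (stack(c,b)): drop {handempty}, keep {clear(f), on(b,g), on(f,c)}, require {clear(b), holding(c)}
    → {clear(b), clear(f), holding(c), on(b,g), on(f,c)}

== RESULT ==
["clear(b)", "clear(f)", "holding(c)", "on(b,g)", "on(f,c)"]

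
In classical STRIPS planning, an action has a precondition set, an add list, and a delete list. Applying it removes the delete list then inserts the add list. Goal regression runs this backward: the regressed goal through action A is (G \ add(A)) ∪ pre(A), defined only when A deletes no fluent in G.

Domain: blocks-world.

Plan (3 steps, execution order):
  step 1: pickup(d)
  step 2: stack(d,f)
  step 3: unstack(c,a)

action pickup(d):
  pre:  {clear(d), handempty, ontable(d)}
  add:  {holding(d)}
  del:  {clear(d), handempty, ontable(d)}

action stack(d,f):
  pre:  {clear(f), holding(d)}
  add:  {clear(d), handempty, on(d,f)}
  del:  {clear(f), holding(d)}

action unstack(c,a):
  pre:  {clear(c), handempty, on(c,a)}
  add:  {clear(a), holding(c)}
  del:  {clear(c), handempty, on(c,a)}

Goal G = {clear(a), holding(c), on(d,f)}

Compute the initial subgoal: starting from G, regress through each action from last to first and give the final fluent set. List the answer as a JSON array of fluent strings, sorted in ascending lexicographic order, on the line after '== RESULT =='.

Work backward from the goal:
  through step 3 (unstack(c,a)): drop {clear(a), holding(c)}, keep {on(d,f)}, require {clear(c), handempty, on(c,a)}
    → {clear(c), handempty, on(c,a), on(d,f)}
  through step 2 (stack(d,f)): drop {handempty, on(d,f)}, keep {clear(c), on(c,a)}, require {clear(f), holding(d)}
    → {clear(c), clear(f), holding(d), on(c,a)}
  through step 1 (pickup(d)): drop {holding(d)}, keep {clear(c), clear(f), on(c,a)}, require {clear(d), handempty, ontable(d)}
    → {clear(c), clear(d), clear(f), handempty, on(c,a), ontable(d)}

== RESULT ==
["clear(c)", "clear(d)", "clear(f)", "handempty", "on(c,a)", "ontable(d)"]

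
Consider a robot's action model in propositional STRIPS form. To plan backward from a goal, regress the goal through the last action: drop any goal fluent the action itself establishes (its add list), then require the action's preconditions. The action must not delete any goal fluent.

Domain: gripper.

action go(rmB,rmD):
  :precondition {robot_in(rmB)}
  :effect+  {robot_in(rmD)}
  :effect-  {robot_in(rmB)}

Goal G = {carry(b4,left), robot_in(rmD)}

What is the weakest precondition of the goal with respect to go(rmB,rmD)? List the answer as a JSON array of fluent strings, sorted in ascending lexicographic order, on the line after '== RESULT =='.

Regress:
  G ∩ del = {}  (empty — regression defined)
  G \ add = {carry(b4,left), robot_in(rmD)} \ {robot_in(rmD)} = {carry(b4,left)}
  ∪ pre   = {carry(b4,left)} ∪ {robot_in(rmB)}
          = {carry(b4,left), robot_in(rmB)}

== RESULT ==
["carry(b4,left)", "robot_in(rmB)"]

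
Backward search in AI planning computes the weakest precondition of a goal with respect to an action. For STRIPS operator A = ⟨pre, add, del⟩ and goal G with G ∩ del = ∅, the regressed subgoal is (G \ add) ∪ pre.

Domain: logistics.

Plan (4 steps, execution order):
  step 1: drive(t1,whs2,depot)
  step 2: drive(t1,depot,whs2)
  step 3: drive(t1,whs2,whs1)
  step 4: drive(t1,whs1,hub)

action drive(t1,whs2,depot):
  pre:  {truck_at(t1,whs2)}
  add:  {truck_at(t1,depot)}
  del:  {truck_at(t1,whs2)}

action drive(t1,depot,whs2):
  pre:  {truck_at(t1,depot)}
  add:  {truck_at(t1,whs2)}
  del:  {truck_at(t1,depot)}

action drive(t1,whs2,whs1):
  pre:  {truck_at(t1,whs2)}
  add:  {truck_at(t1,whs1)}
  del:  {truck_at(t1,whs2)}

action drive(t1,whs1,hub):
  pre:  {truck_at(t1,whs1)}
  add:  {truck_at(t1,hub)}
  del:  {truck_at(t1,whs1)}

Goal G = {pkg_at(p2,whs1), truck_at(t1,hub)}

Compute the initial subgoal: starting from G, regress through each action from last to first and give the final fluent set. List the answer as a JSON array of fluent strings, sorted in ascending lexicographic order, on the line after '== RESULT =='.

Regress step by step:
  through step 4 (drive(t1,whs1,hub)): drop {truck_at(t1,hub)}, keep {pkg_at(p2,whs1)}, require {truck_at(t1,whs1)}
    → {pkg_at(p2,whs1), truck_at(t1,whs1)}
  through step 3 (drive(t1,whs2,whs1)): drop {truck_at(t1,whs1)}, keep {pkg_at(p2,whs1)}, require {truck_at(t1,whs2)}
    → {pkg_at(p2,whs1), truck_at(t1,whs2)}
  through step 2 (drive(t1,depot,whs2)): drop {truck_at(t1,whs2)}, keep {pkg_at(p2,whs1)}, require {truck_at(t1,depot)}
    → {pkg_at(p2,whs1), truck_at(t1,depot)}
  through step 1 (drive(t1,whs2,depot)): drop {truck_at(t1,depot)}, keep {pkg_at(p2,whs1)}, require {truck_at(t1,whs2)}
    → {pkg_at(p2,whs1), truck_at(t1,whs2)}

== RESULT ==
["pkg_at(p2,whs1)", "truck_at(t1,whs2)"]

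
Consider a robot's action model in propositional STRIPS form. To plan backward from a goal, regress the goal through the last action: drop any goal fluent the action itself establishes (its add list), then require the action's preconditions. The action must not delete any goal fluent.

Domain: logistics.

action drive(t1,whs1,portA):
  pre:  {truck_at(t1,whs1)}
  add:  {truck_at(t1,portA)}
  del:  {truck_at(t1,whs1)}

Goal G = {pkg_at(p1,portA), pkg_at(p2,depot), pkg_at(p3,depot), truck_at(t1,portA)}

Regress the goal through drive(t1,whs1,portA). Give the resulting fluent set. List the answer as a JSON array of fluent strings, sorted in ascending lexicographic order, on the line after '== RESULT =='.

Compute (G \ add) ∪ pre:
  G ∩ del = {}  (empty — regression defined)
  G \ add = {pkg_at(p1,portA), pkg_at(p2,depot), pkg_at(p3,depot), truck_at(t1,portA)} \ {truck_at(t1,portA)} = {pkg_at(p1,portA), pkg_at(p2,depot), pkg_at(p3,depot)}
  ∪ pre   = {pkg_at(p1,portA), pkg_at(p2,depot), pkg_at(p3,depot)} ∪ {truck_at(t1,whs1)}
          = {pkg_at(p1,portA), pkg_at(p2,depot), pkg_at(p3,depot), truck_at(t1,whs1)}

== RESULT ==
["pkg_at(p1,portA)", "pkg_at(p2,depot)", "pkg_at(p3,depot)", "truck_at(t1,whs1)"]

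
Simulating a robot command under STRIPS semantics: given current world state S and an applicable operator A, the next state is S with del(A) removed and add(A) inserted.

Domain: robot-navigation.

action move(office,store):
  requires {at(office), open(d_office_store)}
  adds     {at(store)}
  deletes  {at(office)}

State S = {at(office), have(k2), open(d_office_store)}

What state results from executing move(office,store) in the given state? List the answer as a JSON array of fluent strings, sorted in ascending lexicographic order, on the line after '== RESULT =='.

Compute (S \ del) ∪ add:
  pre ⊆ S: {at(office), open(d_office_store)} ⊆ S  — applicable
  S \ del = {have(k2), open(d_office_store)}
  ∪ add   = {at(store), have(k2), open(d_office_store)}

== RESULT ==
["at(store)", "have(k2)", "open(d_office_store)"]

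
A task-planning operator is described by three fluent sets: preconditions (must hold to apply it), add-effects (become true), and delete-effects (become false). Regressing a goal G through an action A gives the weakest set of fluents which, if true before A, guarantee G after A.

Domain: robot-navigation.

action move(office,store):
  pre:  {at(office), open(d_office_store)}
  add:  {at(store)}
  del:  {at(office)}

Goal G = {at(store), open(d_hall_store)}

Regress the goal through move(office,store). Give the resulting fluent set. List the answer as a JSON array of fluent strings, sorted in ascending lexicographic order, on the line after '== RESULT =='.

Regress:
  G ∩ del = {}  (empty — regression defined)
  G \ add = {at(store), open(d_hall_store)} \ {at(store)} = {open(d_hall_store)}
  ∪ pre   = {open(d_hall_store)} ∪ {at(office), open(d_office_store)}
          = {at(office), open(d_hall_store), open(d_office_store)}

== RESULT ==
["at(office)", "open(d_hall_store)", "open(d_office_store)"]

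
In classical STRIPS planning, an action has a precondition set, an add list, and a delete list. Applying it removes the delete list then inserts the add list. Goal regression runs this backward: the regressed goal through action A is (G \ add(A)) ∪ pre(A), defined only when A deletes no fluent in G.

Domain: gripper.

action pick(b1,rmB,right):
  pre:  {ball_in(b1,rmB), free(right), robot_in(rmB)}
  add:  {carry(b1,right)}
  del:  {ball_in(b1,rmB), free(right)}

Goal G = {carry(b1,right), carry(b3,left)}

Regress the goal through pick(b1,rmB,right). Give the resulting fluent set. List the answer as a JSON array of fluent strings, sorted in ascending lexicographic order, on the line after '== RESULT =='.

Regress:
  G ∩ del = {}  (empty — regression defined)
  G \ add = {carry(b1,right), carry(b3,left)} \ {carry(b1,right)} = {carry(b3,left)}
  ∪ pre   = {carry(b3,left)} ∪ {ball_in(b1,rmB), free(right), robot_in(rmB)}
          = {ball_in(b1,rmB), carry(b3,left), free(right), robot_in(rmB)}

== RESULT ==
["ball_in(b1,rmB)", "carry(b3,left)", "free(right)", "robot_in(rmB)"]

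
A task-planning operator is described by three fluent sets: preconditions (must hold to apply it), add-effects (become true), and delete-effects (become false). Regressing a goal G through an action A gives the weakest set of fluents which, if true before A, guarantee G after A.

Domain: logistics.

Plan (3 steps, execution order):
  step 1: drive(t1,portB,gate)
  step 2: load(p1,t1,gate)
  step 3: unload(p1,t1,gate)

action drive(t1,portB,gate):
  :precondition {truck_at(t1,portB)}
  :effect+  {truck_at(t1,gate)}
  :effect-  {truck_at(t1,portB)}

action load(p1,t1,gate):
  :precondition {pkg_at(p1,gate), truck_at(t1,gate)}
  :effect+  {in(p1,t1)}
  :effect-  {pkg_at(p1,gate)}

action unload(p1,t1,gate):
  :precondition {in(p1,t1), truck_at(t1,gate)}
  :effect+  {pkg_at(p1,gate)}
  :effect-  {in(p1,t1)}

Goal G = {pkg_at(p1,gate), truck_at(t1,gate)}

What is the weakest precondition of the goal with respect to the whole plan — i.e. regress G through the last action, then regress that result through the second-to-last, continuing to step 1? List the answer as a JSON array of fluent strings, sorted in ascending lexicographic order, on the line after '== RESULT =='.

Regress step by step:
  through step 3 (unload(p1,t1,gate)): drop {pkg_at(p1,gate)}, keep {truck_at(t1,gate)}, require {in(p1,t1), truck_at(t1,gate)}
    → {in(p1,t1), truck_at(t1,gate)}
  through step 2 (load(p1,t1,gate)): drop {in(p1,t1)}, keep {truck_at(t1,gate)}, require {pkg_at(p1,gate), truck_at(t1,gate)}
    → {pkg_at(p1,gate), truck_at(t1,gate)}
  through step 1 (drive(t1,portB,gate)): drop {truck_at(t1,gate)}, keep {pkg_at(p1,gate)}, require {truck_at(t1,portB)}
    → {pkg_at(p1,gate), truck_at(t1,portB)}

== RESULT ==
["pkg_at(p1,gate)", "truck_at(t1,portB)"]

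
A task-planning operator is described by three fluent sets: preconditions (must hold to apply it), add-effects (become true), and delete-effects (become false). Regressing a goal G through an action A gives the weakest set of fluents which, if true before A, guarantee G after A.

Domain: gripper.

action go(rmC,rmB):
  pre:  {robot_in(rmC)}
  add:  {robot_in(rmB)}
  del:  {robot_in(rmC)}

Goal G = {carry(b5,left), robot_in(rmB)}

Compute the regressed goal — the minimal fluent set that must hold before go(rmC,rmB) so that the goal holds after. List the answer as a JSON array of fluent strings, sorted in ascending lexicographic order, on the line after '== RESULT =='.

Regress:
  G ∩ del = {}  (empty — regression defined)
  G \ add = {carry(b5,left), robot_in(rmB)} \ {robot_in(rmB)} = {carry(b5,left)}
  ∪ pre   = {carry(b5,left)} ∪ {robot_in(rmC)}
          = {carry(b5,left), robot_in(rmC)}

== RESULT ==
["carry(b5,left)", "robot_in(rmC)"]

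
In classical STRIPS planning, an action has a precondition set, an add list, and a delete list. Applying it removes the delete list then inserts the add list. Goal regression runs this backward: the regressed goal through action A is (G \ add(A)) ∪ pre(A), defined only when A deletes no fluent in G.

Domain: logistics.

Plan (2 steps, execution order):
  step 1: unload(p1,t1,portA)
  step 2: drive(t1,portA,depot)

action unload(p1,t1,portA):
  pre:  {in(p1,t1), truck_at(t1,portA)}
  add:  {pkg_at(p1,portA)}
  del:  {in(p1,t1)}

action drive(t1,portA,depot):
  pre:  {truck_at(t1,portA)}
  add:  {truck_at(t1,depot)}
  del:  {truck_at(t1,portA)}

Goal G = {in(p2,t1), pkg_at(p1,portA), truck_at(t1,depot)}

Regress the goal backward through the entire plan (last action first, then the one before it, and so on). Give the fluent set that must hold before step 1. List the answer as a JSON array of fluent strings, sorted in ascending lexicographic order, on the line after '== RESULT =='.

Work backward from the goal:
  through step 2 (drive(t1,portA,depot)): drop {truck_at(t1,depot)}, keep {in(p2,t1), pkg_at(p1,portA)}, require {truck_at(t1,portA)}
    → {in(p2,t1), pkg_at(p1,portA), truck_at(t1,portA)}
  through step 1 (unload(p1,t1,portA)): drop {pkg_at(p1,portA)}, keep {in(p2,t1), truck_at(t1,portA)}, require {in(p1,t1), truck_at(t1,portA)}
    → {in(p1,t1), in(p2,t1), truck_at(t1,portA)}

== RESULT ==
["in(p1,t1)", "in(p2,t1)", "truck_at(t1,portA)"]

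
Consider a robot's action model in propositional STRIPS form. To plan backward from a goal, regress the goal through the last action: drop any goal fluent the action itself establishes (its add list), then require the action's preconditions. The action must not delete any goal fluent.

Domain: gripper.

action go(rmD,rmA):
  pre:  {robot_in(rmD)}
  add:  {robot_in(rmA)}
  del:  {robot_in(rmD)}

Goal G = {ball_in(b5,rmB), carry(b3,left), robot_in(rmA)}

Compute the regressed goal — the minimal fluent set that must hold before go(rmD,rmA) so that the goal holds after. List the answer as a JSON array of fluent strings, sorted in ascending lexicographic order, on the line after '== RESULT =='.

Regress:
  G ∩ del = {}  (empty — regression defined)
  G \ add = {ball_in(b5,rmB), carry(b3,left), robot_in(rmA)} \ {robot_in(rmA)} = {ball_in(b5,rmB), carry(b3,left)}
  ∪ pre   = {ball_in(b5,rmB), carry(b3,left)} ∪ {robot_in(rmD)}
          = {ball_in(b5,rmB), carry(b3,left), robot_in(rmD)}

== RESULT ==
["ball_in(b5,rmB)", "carry(b3,left)", "robot_in(rmD)"]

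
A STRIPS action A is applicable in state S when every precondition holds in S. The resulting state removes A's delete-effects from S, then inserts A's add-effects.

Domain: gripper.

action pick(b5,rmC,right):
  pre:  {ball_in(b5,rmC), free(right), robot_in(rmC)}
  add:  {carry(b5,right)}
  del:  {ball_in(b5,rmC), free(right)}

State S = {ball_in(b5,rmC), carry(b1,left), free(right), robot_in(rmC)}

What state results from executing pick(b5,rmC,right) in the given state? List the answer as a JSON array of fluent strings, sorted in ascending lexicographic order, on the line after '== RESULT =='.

Progress:
  pre ⊆ S: {ball_in(b5,rmC), free(right), robot_in(rmC)} ⊆ S  — applicable
  S \ del = {carry(b1,left), robot_in(rmC)}
  ∪ add   = {carry(b1,left), carry(b5,right), robot_in(rmC)}

== RESULT ==
["carry(b1,left)", "carry(b5,right)", "robot_in(rmC)"]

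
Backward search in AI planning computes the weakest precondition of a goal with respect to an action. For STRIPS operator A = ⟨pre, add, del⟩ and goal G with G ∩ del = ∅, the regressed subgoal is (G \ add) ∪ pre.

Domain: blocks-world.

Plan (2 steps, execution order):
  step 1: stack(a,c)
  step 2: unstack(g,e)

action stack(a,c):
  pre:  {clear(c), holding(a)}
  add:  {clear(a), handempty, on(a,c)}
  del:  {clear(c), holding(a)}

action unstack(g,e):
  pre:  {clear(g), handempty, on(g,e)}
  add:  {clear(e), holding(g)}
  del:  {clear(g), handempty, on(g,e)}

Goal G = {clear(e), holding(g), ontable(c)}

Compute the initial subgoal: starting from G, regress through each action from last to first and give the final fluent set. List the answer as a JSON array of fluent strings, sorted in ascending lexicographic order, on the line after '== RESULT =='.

Regress step by step:
  through step 2 (unstack(g,e)): drop {clear(e), holding(g)}, keep {ontable(c)}, require {clear(g), handempty, on(g,e)}
    → {clear(g), handempty, on(g,e), ontable(c)}
  through step 1 (stack(a,c)): drop {handempty}, keep {clear(g), on(g,e), ontable(c)}, require {clear(c), holding(a)}
    → {clear(c), clear(g), holding(a), on(g,e), ontable(c)}

== RESULT ==
["clear(c)", "clear(g)", "holding(a)", "on(g,e)", "ontable(c)"]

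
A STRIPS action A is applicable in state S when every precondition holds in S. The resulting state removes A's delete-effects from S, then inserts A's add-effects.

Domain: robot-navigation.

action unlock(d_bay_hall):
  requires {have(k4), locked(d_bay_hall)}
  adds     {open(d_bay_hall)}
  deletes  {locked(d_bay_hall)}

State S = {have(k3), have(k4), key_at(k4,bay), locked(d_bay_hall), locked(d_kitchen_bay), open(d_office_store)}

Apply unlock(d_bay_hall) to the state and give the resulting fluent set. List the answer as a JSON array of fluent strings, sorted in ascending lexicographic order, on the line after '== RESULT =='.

Progress:
  pre ⊆ S: {have(k4), locked(d_bay_hall)} ⊆ S  — applicable
  S \ del = {have(k3), have(k4), key_at(k4,bay), locked(d_kitchen_bay), open(d_office_store)}
  ∪ add   = {have(k3), have(k4), key_at(k4,bay), locked(d_kitchen_bay), open(d_bay_hall), open(d_office_store)}

== RESULT ==
["have(k3)", "have(k4)", "key_at(k4,bay)", "locked(d_kitchen_bay)", "open(d_bay_hall)", "open(d_office_store)"]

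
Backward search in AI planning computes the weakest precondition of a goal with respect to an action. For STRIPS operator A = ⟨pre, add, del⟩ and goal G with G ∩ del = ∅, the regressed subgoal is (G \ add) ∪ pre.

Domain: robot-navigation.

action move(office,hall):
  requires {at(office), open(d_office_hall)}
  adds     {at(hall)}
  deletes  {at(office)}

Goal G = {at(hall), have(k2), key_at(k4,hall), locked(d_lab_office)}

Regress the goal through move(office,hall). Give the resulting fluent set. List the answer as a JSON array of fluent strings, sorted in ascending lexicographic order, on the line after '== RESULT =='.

Regress:
  G ∩ del = {}  (empty — regression defined)
  G \ add = {at(hall), have(k2), key_at(k4,hall), locked(d_lab_office)} \ {at(hall)} = {have(k2), key_at(k4,hall), locked(d_lab_office)}
  ∪ pre   = {have(k2), key_at(k4,hall), locked(d_lab_office)} ∪ {at(office), open(d_office_hall)}
          = {at(office), have(k2), key_at(k4,hall), locked(d_lab_office), open(d_office_hall)}

== RESULT ==
["at(office)", "have(k2)", "key_at(k4,hall)", "locked(d_lab_office)", "open(d_office_hall)"]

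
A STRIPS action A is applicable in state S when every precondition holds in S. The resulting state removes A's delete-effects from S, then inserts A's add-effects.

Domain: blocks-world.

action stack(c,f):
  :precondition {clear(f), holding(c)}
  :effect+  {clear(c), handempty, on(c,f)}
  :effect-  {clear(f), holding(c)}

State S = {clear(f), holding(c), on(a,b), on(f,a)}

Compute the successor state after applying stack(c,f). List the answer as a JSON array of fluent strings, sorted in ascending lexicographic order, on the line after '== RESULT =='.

Progress:
  pre ⊆ S: {clear(f), holding(c)} ⊆ S  — applicable
  S \ del = {on(a,b), on(f,a)}
  ∪ add   = {clear(c), handempty, on(a,b), on(c,f), on(f,a)}

== RESULT ==
["clear(c)", "handempty", "on(a,b)", "on(c,f)", "on(f,a)"]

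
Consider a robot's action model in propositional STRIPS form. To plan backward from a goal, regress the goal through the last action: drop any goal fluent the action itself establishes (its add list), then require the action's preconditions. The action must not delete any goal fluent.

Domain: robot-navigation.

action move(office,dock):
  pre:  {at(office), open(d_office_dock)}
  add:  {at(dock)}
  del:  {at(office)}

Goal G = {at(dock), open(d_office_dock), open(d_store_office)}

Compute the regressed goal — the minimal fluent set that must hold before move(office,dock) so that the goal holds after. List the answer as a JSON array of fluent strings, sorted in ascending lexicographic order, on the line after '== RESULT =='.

Compute (G \ add) ∪ pre:
  G ∩ del = {}  (empty — regression defined)
  G \ add = {at(dock), open(d_office_dock), open(d_store_office)} \ {at(dock)} = {open(d_office_dock), open(d_store_office)}
  ∪ pre   = {open(d_office_dock), open(d_store_office)} ∪ {at(office), open(d_office_dock)}
          = {at(office), open(d_office_dock), open(d_store_office)}

== RESULT ==
["at(office)", "open(d_office_dock)", "open(d_store_office)"]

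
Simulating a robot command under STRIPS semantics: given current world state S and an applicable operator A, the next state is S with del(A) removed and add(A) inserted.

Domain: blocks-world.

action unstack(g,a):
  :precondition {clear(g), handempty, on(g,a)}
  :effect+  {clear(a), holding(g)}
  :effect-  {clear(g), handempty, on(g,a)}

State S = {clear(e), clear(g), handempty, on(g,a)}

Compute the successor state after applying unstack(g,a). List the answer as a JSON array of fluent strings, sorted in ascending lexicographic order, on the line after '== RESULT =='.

Compute (S \ del) ∪ add:
  pre ⊆ S: {clear(g), handempty, on(g,a)} ⊆ S  — applicable
  S \ del = {clear(e)}
  ∪ add   = {clear(a), clear(e), holding(g)}

== RESULT ==
["clear(a)", "clear(e)", "holding(g)"]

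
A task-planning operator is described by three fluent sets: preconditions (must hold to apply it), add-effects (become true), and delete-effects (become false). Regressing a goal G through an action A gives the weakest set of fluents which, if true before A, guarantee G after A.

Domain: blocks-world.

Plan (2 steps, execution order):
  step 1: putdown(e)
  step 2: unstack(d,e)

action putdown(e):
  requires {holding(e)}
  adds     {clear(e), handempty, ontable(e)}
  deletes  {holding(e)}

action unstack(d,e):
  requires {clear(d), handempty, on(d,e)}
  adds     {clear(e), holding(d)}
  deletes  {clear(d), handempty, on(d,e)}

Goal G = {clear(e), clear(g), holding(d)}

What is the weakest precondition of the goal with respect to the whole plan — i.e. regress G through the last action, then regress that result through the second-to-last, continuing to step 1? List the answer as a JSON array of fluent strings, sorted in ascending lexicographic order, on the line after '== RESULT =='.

Work backward from the goal:
  through step 2 (unstack(d,e)): drop {clear(e), holding(d)}, keep {clear(g)}, require {clear(d), handempty, on(d,e)}
    → {clear(d), clear(g), handempty, on(d,e)}
  through step 1 (putdown(e)): drop {handempty}, keep {clear(d), clear(g), on(d,e)}, require {holding(e)}
    → {clear(d), clear(g), holding(e), on(d,e)}

== RESULT ==
["clear(d)", "clear(g)", "holding(e)", "on(d,e)"]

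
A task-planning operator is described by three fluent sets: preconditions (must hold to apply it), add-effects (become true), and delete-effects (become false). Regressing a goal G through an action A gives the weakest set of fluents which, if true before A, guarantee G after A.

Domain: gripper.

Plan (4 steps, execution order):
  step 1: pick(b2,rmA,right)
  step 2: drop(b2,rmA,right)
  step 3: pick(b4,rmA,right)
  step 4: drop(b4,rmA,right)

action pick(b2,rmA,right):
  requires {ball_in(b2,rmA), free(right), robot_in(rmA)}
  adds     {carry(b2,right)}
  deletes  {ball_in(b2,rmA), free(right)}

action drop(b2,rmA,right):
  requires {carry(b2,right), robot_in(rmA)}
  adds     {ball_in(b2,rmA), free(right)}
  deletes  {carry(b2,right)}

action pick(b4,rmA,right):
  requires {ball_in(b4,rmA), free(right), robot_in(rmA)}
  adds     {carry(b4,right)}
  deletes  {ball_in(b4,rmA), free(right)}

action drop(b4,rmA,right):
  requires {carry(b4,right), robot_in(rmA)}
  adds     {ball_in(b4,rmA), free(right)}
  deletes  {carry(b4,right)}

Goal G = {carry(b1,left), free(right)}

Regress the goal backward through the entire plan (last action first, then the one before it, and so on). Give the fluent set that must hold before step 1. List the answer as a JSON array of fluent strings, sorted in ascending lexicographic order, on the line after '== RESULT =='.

Regress step by step:
  through step 4 (drop(b4,rmA,right)): drop {free(right)}, keep {carry(b1,left)}, require {carry(b4,right), robot_in(rmA)}
    → {carry(b1,left), carry(b4,right), robot_in(rmA)}
  through step 3 (pick(b4,rmA,right)): drop {carry(b4,right)}, keep {carry(b1,left), robot_in(rmA)}, require {ball_in(b4,rmA), free(right), robot_in(rmA)}
    → {ball_in(b4,rmA), carry(b1,left), free(right), robot_in(rmA)}
  through step 2 (drop(b2,rmA,right)): drop {free(right)}, keep {ball_in(b4,rmA), carry(b1,left), robot_in(rmA)}, require {carry(b2,right), robot_in(rmA)}
    → {ball_in(b4,rmA), carry(b1,left), carry(b2,right), robot_in(rmA)}
  through step 1 (pick(b2,rmA,right)): drop {carry(b2,right)}, keep {ball_in(b4,rmA), carry(b1,left), robot_in(rmA)}, require {ball_in(b2,rmA), free(right), robot_in(rmA)}
    → {ball_in(b2,rmA), ball_in(b4,rmA), carry(b1,left), free(right), robot_in(rmA)}

== RESULT ==
["ball_in(b2,rmA)", "ball_in(b4,rmA)", "carry(b1,left)", "free(right)", "robot_in(rmA)"]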